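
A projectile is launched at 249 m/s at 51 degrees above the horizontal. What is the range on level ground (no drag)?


R = v0^2 * sin(2*theta) / g = 249^2 * sin(2*51°) / 9.81 = 6182 m

6182 m


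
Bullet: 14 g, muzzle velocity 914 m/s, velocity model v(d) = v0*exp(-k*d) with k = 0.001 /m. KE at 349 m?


v = v0*exp(-k*d) = 914*exp(-0.001*349) = 644.729 m/s
E = 0.5*m*v^2 = 0.5*0.014*644.729^2 = 2910 J

2910 J


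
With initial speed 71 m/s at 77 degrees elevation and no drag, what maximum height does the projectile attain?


H = (v0*sin(theta))^2 / (2g) = (71*sin(77°))^2 / (2*9.81) = 243.9 m

243.9 m


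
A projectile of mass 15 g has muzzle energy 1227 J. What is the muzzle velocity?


v = sqrt(2*E/m) = sqrt(2*1227/0.015) = 404.5 m/s

404.5 m/s


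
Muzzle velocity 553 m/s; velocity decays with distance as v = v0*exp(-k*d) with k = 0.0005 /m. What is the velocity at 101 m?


v = v0*exp(-k*d) = 553*exp(-0.0005*101) = 525.8 m/s

525.8 m/s


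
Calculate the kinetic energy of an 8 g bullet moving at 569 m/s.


E = 0.5*m*v^2 = 0.5*0.008*569^2 = 1295 J

1295 J


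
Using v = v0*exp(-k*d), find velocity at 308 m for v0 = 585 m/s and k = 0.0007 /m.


v = v0*exp(-k*d) = 585*exp(-0.0007*308) = 471.5 m/s

471.5 m/s


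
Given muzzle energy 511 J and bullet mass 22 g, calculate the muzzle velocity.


v = sqrt(2*E/m) = sqrt(2*511/0.022) = 215.5 m/s

215.5 m/s


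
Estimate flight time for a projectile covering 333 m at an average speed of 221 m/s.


t = d/v = 333/221 = 1.507 s

1.507 s


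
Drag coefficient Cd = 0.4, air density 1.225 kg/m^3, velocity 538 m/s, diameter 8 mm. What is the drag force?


A = pi*(d/2)^2 = pi*(8/2000)^2 = 5.02655e-05 m^2
Fd = 0.5*Cd*rho*A*v^2 = 0.5*0.4*1.225*5.02655e-05*538^2 = 3.565 N

3.565 N


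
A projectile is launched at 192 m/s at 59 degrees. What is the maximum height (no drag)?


H = (v0*sin(theta))^2 / (2g) = (192*sin(59°))^2 / (2*9.81) = 1380 m

1380 m


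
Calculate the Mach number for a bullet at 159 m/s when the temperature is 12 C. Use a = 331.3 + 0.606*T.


a = 331.3 + 0.606*(12) = 338.572 m/s
M = v/a = 159/338.572 = 0.4696

0.4696


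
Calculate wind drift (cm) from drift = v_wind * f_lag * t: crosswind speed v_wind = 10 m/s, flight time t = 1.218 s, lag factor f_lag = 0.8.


drift = v_wind * lag * t = 10 * 0.8 * 1.218 = 9.744 m ≈ 974.4 cm

974.4 cm


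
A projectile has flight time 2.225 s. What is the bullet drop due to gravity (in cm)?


drop = 0.5*g*t^2 = 0.5*9.81*2.225^2 = 24.2828 m ≈ 2428 cm

2428 cm


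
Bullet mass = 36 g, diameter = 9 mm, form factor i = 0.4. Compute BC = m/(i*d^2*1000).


BC = m/(i*d^2*1000) = 36/(0.4 * 9^2 * 1000) = 0.001111

0.001111


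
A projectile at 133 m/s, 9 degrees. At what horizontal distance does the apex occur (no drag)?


R = v0^2*sin(2*theta)/g = 133^2*sin(2*9°)/9.81 = 557.207 m
apex_dist = R/2 = 557.207/2 = 278.6 m

278.6 m


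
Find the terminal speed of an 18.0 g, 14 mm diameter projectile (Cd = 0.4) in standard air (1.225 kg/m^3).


A = pi*(d/2)^2 = pi*(14/2000)^2 = 1.53938e-04 m^2
vt = sqrt(2mg/(Cd*rho*A)) = sqrt(2*0.018*9.81/(0.4 * 1.225 * 1.53938e-04)) = 68.42 m/s

68.42 m/s


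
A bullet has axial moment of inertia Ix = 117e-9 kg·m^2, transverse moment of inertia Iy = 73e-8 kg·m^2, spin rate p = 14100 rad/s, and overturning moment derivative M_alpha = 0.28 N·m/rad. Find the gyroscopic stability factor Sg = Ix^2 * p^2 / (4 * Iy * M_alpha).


Sg = Ix^2 * p^2 / (4 * Iy * M_alpha) = (117e-9)^2 * 14100^2 / (4 * 73e-8 * 0.28) = 3.329

3.329


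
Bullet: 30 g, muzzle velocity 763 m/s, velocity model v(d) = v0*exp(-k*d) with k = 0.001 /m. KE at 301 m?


v = v0*exp(-k*d) = 763*exp(-0.001*301) = 564.679 m/s
E = 0.5*m*v^2 = 0.5*0.03*564.679^2 = 4783 J

4783 J


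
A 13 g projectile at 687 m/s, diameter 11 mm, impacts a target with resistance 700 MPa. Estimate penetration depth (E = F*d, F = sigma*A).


A = pi*(d/2)^2 = pi*(11/2)^2 = 95.0332 mm^2
E = 0.5*m*v^2 = 0.5*0.013*687^2 = 3067.8 J
depth = E/(sigma*A) = 3067.8 J / (700 MPa * 95.0332 mm^2) = 3067.8/(700 * 95.0332) m = 0.0461162 m ≈ 46.12 mm

46.12 mm


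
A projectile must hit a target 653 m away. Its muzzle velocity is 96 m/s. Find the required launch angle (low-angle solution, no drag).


sin(2*theta) = R*g/v0^2 = 653*9.81/96^2 = 0.695088, theta = arcsin(0.695088)/2 = 22.02°

22.02 degrees


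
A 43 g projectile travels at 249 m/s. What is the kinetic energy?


E = 0.5*m*v^2 = 0.5*0.043*249^2 = 1333 J

1333 J


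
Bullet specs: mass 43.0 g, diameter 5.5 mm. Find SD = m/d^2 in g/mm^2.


SD = m/d^2 = 43.0/5.5^2 = 1.421 g/mm^2

1.421 g/mm^2


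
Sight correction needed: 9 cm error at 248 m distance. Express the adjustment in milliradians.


1 mrad subtends 1 cm per 10 m of range, so adj = error_cm / (dist_m / 10) = 9 / (248/10) = 0.3629 mrad

0.3629 mrad


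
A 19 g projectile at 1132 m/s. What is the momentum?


p = m*v = 0.019*1132 = 21.51 kg·m/s

21.51 kg·m/s


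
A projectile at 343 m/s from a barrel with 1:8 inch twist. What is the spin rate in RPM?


twist_m = 8*0.0254 = 0.2032 m
spin = v/twist = 343/0.2032 = 1687.992 rev/s
RPM = spin*60 = 1687.992*60 ≈ 101280 RPM

101280 RPM


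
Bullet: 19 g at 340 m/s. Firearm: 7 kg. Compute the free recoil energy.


v_r = m_p*v_p/m_gun = 0.019*340/7 = 0.922857 m/s, E_r = 0.5*m_gun*v_r^2 = 0.5*7*0.922857^2 = 2.981 J

2.981 J


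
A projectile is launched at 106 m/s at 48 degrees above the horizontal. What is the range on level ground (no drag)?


R = v0^2 * sin(2*theta) / g = 106^2 * sin(2*48°) / 9.81 = 1139 m

1139 m


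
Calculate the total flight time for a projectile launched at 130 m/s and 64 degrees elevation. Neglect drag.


T = 2*v0*sin(theta)/g = 2*130*sin(64°)/9.81 = 23.82 s

23.82 s


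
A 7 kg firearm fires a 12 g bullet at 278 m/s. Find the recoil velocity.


v_recoil = m_p * v_p / m_gun = 0.012 * 278 / 7 = 0.4766 m/s

0.4766 m/s


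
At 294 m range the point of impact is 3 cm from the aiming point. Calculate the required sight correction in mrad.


1 mrad subtends 1 cm per 10 m of range, so adj = error_cm / (dist_m / 10) = 3 / (294/10) = 0.102 mrad

0.102 mrad


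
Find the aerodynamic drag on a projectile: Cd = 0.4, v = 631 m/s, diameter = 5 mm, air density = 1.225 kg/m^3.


A = pi*(d/2)^2 = pi*(5/2000)^2 = 1.96350e-05 m^2
Fd = 0.5*Cd*rho*A*v^2 = 0.5*0.4*1.225*1.96350e-05*631^2 = 1.915 N

1.915 N


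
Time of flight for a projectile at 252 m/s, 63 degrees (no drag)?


T = 2*v0*sin(theta)/g = 2*252*sin(63°)/9.81 = 45.78 s

45.78 s


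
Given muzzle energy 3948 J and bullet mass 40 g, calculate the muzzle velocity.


v = sqrt(2*E/m) = sqrt(2*3948/0.04) = 444.3 m/s

444.3 m/s


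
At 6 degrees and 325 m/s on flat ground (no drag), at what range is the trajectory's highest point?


R = v0^2*sin(2*theta)/g = 325^2*sin(2*6°)/9.81 = 2238.6 m
apex_dist = R/2 = 2238.6/2 = 1119 m

1119 m


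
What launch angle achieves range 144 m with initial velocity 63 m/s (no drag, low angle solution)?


sin(2*theta) = R*g/v0^2 = 144*9.81/63^2 = 0.355918, theta = arcsin(0.355918)/2 = 10.42°

10.42 degrees


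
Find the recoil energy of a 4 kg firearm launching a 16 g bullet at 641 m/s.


v_r = m_p*v_p/m_gun = 0.016*641/4 = 2.564 m/s, E_r = 0.5*m_gun*v_r^2 = 0.5*4*2.564^2 = 13.15 J

13.15 J


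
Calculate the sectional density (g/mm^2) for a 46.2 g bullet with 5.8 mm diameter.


SD = m/d^2 = 46.2/5.8^2 = 1.373 g/mm^2

1.373 g/mm^2


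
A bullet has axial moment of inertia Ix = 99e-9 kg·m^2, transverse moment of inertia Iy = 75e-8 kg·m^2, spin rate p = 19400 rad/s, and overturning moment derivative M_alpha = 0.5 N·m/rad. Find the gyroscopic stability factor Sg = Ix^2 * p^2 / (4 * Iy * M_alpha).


Sg = Ix^2 * p^2 / (4 * Iy * M_alpha) = (99e-9)^2 * 19400^2 / (4 * 75e-8 * 0.5) = 2.459

2.459


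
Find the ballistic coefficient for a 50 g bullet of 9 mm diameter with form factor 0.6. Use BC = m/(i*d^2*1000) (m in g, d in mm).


BC = m/(i*d^2*1000) = 50/(0.6 * 9^2 * 1000) = 0.001029

0.001029


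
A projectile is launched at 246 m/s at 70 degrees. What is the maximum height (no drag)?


H = (v0*sin(theta))^2 / (2g) = (246*sin(70°))^2 / (2*9.81) = 2724 m

2724 m


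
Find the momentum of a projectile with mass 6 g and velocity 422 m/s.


p = m*v = 0.006*422 = 2.532 kg·m/s

2.532 kg·m/s


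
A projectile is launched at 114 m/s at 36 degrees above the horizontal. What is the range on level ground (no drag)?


R = v0^2 * sin(2*theta) / g = 114^2 * sin(2*36°) / 9.81 = 1260 m

1260 m


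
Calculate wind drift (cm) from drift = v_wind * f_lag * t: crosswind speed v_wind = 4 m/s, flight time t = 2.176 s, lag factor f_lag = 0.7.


drift = v_wind * lag * t = 4 * 0.7 * 2.176 = 6.0928 m ≈ 609.3 cm

609.3 cm


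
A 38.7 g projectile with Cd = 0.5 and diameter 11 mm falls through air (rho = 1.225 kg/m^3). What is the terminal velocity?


A = pi*(d/2)^2 = pi*(11/2000)^2 = 9.50332e-05 m^2
vt = sqrt(2mg/(Cd*rho*A)) = sqrt(2*0.0387*9.81/(0.5 * 1.225 * 9.50332e-05)) = 114.2 m/s

114.2 m/s


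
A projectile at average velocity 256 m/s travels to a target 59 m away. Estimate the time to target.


t = d/v = 59/256 = 0.2305 s

0.2305 s


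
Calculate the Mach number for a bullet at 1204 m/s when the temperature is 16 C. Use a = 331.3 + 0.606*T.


a = 331.3 + 0.606*(16) = 340.996 m/s
M = v/a = 1204/340.996 = 3.531

3.531


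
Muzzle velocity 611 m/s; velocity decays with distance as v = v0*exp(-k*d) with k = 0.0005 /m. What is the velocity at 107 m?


v = v0*exp(-k*d) = 611*exp(-0.0005*107) = 579.2 m/s

579.2 m/s


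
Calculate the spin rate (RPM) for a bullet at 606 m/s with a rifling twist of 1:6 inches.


twist_m = 6*0.0254 = 0.1524 m
spin = v/twist = 606/0.1524 = 3976.378 rev/s
RPM = spin*60 = 3976.378*60 ≈ 238583 RPM

238583 RPM


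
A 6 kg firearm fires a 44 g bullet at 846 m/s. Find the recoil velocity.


v_recoil = m_p * v_p / m_gun = 0.044 * 846 / 6 = 6.204 m/s

6.204 m/s


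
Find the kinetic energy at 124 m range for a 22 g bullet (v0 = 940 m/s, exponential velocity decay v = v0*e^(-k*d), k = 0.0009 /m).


v = v0*exp(-k*d) = 940*exp(-0.0009*124) = 840.738 m/s
E = 0.5*m*v^2 = 0.5*0.022*840.738^2 = 7775 J

7775 J


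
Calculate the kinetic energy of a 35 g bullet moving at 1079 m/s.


E = 0.5*m*v^2 = 0.5*0.035*1079^2 = 20374 J

20374 J


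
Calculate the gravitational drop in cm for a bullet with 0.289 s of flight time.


drop = 0.5*g*t^2 = 0.5*9.81*0.289^2 = 0.409671 m ≈ 40.97 cm

40.97 cm


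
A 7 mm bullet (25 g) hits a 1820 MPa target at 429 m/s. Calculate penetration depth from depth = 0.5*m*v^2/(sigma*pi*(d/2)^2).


A = pi*(d/2)^2 = pi*(7/2)^2 = 38.4845 mm^2
E = 0.5*m*v^2 = 0.5*0.025*429^2 = 2300.51 J
depth = E/(sigma*A) = 2300.51 J / (1820 MPa * 38.4845 mm^2) = 2300.51/(1820 * 38.4845) m = 0.0328448 m ≈ 32.84 mm

32.84 mm


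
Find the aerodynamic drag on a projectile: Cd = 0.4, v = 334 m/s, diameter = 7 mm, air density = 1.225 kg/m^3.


A = pi*(d/2)^2 = pi*(7/2000)^2 = 3.84845e-05 m^2
Fd = 0.5*Cd*rho*A*v^2 = 0.5*0.4*1.225*3.84845e-05*334^2 = 1.052 N

1.052 N


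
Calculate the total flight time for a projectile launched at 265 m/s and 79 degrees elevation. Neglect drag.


T = 2*v0*sin(theta)/g = 2*265*sin(79°)/9.81 = 53.03 s

53.03 s


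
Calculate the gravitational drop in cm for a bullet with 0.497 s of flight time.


drop = 0.5*g*t^2 = 0.5*9.81*0.497^2 = 1.21158 m ≈ 121.2 cm

121.2 cm


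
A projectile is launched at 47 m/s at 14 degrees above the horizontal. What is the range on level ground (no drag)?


R = v0^2 * sin(2*theta) / g = 47^2 * sin(2*14°) / 9.81 = 105.7 m

105.7 m


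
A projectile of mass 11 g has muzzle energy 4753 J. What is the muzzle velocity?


v = sqrt(2*E/m) = sqrt(2*4753/0.011) = 929.6 m/s

929.6 m/s


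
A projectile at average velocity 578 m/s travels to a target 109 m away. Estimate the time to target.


t = d/v = 109/578 = 0.1886 s

0.1886 s


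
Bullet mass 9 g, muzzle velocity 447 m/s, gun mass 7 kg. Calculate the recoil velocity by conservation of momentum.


v_recoil = m_p * v_p / m_gun = 0.009 * 447 / 7 = 0.5747 m/s

0.5747 m/s


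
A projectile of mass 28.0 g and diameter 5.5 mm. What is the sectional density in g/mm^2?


SD = m/d^2 = 28.0/5.5^2 = 0.9256 g/mm^2

0.9256 g/mm^2


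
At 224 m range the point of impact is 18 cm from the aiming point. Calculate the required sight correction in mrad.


1 mrad subtends 1 cm per 10 m of range, so adj = error_cm / (dist_m / 10) = 18 / (224/10) = 0.8036 mrad

0.8036 mrad


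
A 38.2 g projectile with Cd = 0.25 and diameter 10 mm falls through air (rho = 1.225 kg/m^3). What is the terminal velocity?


A = pi*(d/2)^2 = pi*(10/2000)^2 = 7.85398e-05 m^2
vt = sqrt(2mg/(Cd*rho*A)) = sqrt(2*0.0382*9.81/(0.25 * 1.225 * 7.85398e-05)) = 176.5 m/s

176.5 m/s


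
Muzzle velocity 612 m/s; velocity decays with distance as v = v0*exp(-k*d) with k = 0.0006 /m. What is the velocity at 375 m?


v = v0*exp(-k*d) = 612*exp(-0.0006*375) = 488.7 m/s

488.7 m/s


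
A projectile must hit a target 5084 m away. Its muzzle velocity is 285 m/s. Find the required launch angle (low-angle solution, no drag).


sin(2*theta) = R*g/v0^2 = 5084*9.81/285^2 = 0.614023, theta = arcsin(0.614023)/2 = 18.94°

18.94 degrees


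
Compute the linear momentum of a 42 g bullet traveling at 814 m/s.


p = m*v = 0.042*814 = 34.19 kg·m/s

34.19 kg·m/s


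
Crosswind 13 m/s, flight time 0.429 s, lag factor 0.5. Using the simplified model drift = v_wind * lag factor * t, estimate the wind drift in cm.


drift = v_wind * lag * t = 13 * 0.5 * 0.429 = 2.7885 m ≈ 278.9 cm

278.9 cm


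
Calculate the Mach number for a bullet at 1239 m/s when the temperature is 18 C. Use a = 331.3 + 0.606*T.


a = 331.3 + 0.606*(18) = 342.208 m/s
M = v/a = 1239/342.208 = 3.621

3.621


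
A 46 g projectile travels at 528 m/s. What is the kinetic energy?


E = 0.5*m*v^2 = 0.5*0.046*528^2 = 6412 J

6412 J


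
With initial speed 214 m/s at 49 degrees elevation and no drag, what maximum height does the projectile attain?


H = (v0*sin(theta))^2 / (2g) = (214*sin(49°))^2 / (2*9.81) = 1329 m

1329 m


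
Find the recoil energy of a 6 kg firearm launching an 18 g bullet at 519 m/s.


v_r = m_p*v_p/m_gun = 0.018*519/6 = 1.557 m/s, E_r = 0.5*m_gun*v_r^2 = 0.5*6*1.557^2 = 7.273 J

7.273 J


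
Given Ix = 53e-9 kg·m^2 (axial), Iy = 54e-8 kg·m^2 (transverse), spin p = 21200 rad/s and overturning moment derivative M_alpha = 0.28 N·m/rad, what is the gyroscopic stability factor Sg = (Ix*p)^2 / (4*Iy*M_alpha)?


Sg = Ix^2 * p^2 / (4 * Iy * M_alpha) = (53e-9)^2 * 21200^2 / (4 * 54e-8 * 0.28) = 2.087

2.087


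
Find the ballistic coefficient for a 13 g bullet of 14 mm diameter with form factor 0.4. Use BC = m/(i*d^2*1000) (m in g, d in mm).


BC = m/(i*d^2*1000) = 13/(0.4 * 14^2 * 1000) = 0.0001658

0.0001658


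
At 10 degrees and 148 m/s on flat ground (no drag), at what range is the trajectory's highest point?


R = v0^2*sin(2*theta)/g = 148^2*sin(2*10°)/9.81 = 763.671 m
apex_dist = R/2 = 763.671/2 = 381.8 m

381.8 m


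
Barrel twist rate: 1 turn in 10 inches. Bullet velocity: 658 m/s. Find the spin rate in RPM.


twist_m = 10*0.0254 = 0.254 m
spin = v/twist = 658/0.254 = 2590.551 rev/s
RPM = spin*60 = 2590.551*60 ≈ 155433 RPM

155433 RPM


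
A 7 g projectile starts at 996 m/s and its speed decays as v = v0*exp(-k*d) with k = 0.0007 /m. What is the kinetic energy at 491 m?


v = v0*exp(-k*d) = 996*exp(-0.0007*491) = 706.305 m/s
E = 0.5*m*v^2 = 0.5*0.007*706.305^2 = 1746 J

1746 J


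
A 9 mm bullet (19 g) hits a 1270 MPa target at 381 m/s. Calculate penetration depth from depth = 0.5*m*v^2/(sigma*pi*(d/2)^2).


A = pi*(d/2)^2 = pi*(9/2)^2 = 63.6173 mm^2
E = 0.5*m*v^2 = 0.5*0.019*381^2 = 1379.03 J
depth = E/(sigma*A) = 1379.03 J / (1270 MPa * 63.6173 mm^2) = 1379.03/(1270 * 63.6173) m = 0.0170685 m ≈ 17.07 mm

17.07 mm


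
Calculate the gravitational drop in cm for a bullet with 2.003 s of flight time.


drop = 0.5*g*t^2 = 0.5*9.81*2.003^2 = 19.6789 m ≈ 1968 cm

1968 cm


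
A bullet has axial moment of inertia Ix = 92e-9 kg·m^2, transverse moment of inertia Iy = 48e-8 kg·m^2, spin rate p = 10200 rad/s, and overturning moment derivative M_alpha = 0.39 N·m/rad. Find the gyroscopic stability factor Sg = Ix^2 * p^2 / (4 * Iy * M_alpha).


Sg = Ix^2 * p^2 / (4 * Iy * M_alpha) = (92e-9)^2 * 10200^2 / (4 * 48e-8 * 0.39) = 1.176

1.176


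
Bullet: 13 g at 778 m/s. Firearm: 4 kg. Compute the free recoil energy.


v_r = m_p*v_p/m_gun = 0.013*778/4 = 2.5285 m/s, E_r = 0.5*m_gun*v_r^2 = 0.5*4*2.5285^2 = 12.79 J

12.79 J


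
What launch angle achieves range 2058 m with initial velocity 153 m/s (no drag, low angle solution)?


sin(2*theta) = R*g/v0^2 = 2058*9.81/153^2 = 0.862445, theta = arcsin(0.862445)/2 = 29.8°

29.8 degrees


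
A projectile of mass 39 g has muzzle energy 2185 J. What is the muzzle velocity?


v = sqrt(2*E/m) = sqrt(2*2185/0.039) = 334.7 m/s

334.7 m/s


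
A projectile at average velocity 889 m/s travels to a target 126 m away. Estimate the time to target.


t = d/v = 126/889 = 0.1417 s

0.1417 s


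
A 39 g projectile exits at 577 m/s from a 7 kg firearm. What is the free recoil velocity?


v_recoil = m_p * v_p / m_gun = 0.039 * 577 / 7 = 3.215 m/s

3.215 m/s


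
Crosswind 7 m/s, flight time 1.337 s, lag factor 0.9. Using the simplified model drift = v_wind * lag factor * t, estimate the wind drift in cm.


drift = v_wind * lag * t = 7 * 0.9 * 1.337 = 8.4231 m ≈ 842.3 cm

842.3 cm


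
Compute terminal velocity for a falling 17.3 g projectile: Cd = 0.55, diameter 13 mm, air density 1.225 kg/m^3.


A = pi*(d/2)^2 = pi*(13/2000)^2 = 1.32732e-04 m^2
vt = sqrt(2mg/(Cd*rho*A)) = sqrt(2*0.0173*9.81/(0.55 * 1.225 * 1.32732e-04)) = 61.61 m/s

61.61 m/s


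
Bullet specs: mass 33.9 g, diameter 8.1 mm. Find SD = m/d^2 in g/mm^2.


SD = m/d^2 = 33.9/8.1^2 = 0.5167 g/mm^2

0.5167 g/mm^2


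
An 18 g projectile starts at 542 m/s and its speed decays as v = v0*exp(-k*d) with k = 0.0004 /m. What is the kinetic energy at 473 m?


v = v0*exp(-k*d) = 542*exp(-0.0004*473) = 448.571 m/s
E = 0.5*m*v^2 = 0.5*0.018*448.571^2 = 1811 J

1811 J


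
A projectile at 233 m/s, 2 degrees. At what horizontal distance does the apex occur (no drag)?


R = v0^2*sin(2*theta)/g = 233^2*sin(2*2°)/9.81 = 386.036 m
apex_dist = R/2 = 386.036/2 = 193 m

193 m


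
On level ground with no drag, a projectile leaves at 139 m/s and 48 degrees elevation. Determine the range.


R = v0^2 * sin(2*theta) / g = 139^2 * sin(2*48°) / 9.81 = 1959 m

1959 m


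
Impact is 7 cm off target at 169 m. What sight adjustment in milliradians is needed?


1 mrad subtends 1 cm per 10 m of range, so adj = error_cm / (dist_m / 10) = 7 / (169/10) = 0.4142 mrad

0.4142 mrad


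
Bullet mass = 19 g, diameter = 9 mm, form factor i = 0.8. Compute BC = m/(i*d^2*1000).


BC = m/(i*d^2*1000) = 19/(0.8 * 9^2 * 1000) = 0.0002932

0.0002932


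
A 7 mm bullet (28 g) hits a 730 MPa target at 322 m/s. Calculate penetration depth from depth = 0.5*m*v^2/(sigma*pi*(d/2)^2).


A = pi*(d/2)^2 = pi*(7/2)^2 = 38.4845 mm^2
E = 0.5*m*v^2 = 0.5*0.028*322^2 = 1451.58 J
depth = E/(sigma*A) = 1451.58 J / (730 MPa * 38.4845 mm^2) = 1451.58/(730 * 38.4845) m = 0.0516691 m ≈ 51.67 mm

51.67 mm


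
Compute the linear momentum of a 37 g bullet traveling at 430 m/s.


p = m*v = 0.037*430 = 15.91 kg·m/s

15.91 kg·m/s


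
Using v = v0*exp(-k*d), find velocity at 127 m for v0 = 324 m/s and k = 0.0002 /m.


v = v0*exp(-k*d) = 324*exp(-0.0002*127) = 315.9 m/s

315.9 m/s


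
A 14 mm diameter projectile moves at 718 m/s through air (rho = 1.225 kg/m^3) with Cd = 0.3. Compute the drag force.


A = pi*(d/2)^2 = pi*(14/2000)^2 = 1.53938e-04 m^2
Fd = 0.5*Cd*rho*A*v^2 = 0.5*0.3*1.225*1.53938e-04*718^2 = 14.58 N

14.58 N


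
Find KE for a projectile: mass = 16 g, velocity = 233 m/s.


E = 0.5*m*v^2 = 0.5*0.016*233^2 = 434.3 J

434.3 J


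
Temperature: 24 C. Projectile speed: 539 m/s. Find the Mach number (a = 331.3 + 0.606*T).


a = 331.3 + 0.606*(24) = 345.844 m/s
M = v/a = 539/345.844 = 1.559

1.559


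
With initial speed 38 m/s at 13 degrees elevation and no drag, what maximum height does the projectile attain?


H = (v0*sin(theta))^2 / (2g) = (38*sin(13°))^2 / (2*9.81) = 3.724 m

3.724 m


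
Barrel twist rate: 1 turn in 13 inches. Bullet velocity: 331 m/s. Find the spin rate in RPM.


twist_m = 13*0.0254 = 0.3302 m
spin = v/twist = 331/0.3302 = 1002.423 rev/s
RPM = spin*60 = 1002.423*60 ≈ 60145 RPM

60145 RPM


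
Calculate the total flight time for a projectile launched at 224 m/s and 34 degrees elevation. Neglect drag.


T = 2*v0*sin(theta)/g = 2*224*sin(34°)/9.81 = 25.54 s

25.54 s


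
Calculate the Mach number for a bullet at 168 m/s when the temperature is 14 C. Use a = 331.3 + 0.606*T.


a = 331.3 + 0.606*(14) = 339.784 m/s
M = v/a = 168/339.784 = 0.4944

0.4944


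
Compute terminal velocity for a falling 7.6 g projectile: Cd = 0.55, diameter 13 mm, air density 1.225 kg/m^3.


A = pi*(d/2)^2 = pi*(13/2000)^2 = 1.32732e-04 m^2
vt = sqrt(2mg/(Cd*rho*A)) = sqrt(2*0.0076*9.81/(0.55 * 1.225 * 1.32732e-04)) = 40.83 m/s

40.83 m/s


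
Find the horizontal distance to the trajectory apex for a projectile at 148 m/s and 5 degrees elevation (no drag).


R = v0^2*sin(2*theta)/g = 148^2*sin(2*5°)/9.81 = 387.726 m
apex_dist = R/2 = 387.726/2 = 193.9 m

193.9 m


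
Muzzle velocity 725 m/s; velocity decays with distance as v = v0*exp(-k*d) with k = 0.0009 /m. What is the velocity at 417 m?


v = v0*exp(-k*d) = 725*exp(-0.0009*417) = 498.1 m/s

498.1 m/s


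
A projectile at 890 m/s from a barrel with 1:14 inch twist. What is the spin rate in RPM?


twist_m = 14*0.0254 = 0.3556 m
spin = v/twist = 890/0.3556 = 2502.812 rev/s
RPM = spin*60 = 2502.812*60 ≈ 150169 RPM

150169 RPM


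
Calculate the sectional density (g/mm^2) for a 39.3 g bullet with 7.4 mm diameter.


SD = m/d^2 = 39.3/7.4^2 = 0.7177 g/mm^2

0.7177 g/mm^2


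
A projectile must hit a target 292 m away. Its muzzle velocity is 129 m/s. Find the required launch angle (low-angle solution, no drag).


sin(2*theta) = R*g/v0^2 = 292*9.81/129^2 = 0.172136, theta = arcsin(0.172136)/2 = 4.956°

4.956 degrees


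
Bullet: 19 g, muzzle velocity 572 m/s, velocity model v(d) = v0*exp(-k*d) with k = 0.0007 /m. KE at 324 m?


v = v0*exp(-k*d) = 572*exp(-0.0007*324) = 455.93 m/s
E = 0.5*m*v^2 = 0.5*0.019*455.93^2 = 1975 J

1975 J


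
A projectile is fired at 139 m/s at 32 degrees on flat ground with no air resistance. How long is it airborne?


T = 2*v0*sin(theta)/g = 2*139*sin(32°)/9.81 = 15.02 s

15.02 s


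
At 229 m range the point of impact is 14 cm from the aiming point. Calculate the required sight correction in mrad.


1 mrad subtends 1 cm per 10 m of range, so adj = error_cm / (dist_m / 10) = 14 / (229/10) = 0.6114 mrad

0.6114 mrad


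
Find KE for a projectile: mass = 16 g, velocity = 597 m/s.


E = 0.5*m*v^2 = 0.5*0.016*597^2 = 2851 J

2851 J


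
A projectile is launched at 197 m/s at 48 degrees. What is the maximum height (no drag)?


H = (v0*sin(theta))^2 / (2g) = (197*sin(48°))^2 / (2*9.81) = 1092 m

1092 m


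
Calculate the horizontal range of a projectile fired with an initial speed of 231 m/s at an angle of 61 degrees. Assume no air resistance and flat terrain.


R = v0^2 * sin(2*theta) / g = 231^2 * sin(2*61°) / 9.81 = 4613 m

4613 m


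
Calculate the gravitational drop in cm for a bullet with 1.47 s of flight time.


drop = 0.5*g*t^2 = 0.5*9.81*1.47^2 = 10.5992 m ≈ 1060 cm

1060 cm


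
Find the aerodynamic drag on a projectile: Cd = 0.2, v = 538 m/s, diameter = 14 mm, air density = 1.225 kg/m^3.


A = pi*(d/2)^2 = pi*(14/2000)^2 = 1.53938e-04 m^2
Fd = 0.5*Cd*rho*A*v^2 = 0.5*0.2*1.225*1.53938e-04*538^2 = 5.458 N

5.458 N


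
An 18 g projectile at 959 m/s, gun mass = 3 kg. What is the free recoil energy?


v_r = m_p*v_p/m_gun = 0.018*959/3 = 5.754 m/s, E_r = 0.5*m_gun*v_r^2 = 0.5*3*5.754^2 = 49.66 J

49.66 J


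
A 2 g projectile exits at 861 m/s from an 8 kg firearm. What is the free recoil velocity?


v_recoil = m_p * v_p / m_gun = 0.002 * 861 / 8 = 0.2152 m/s

0.2152 m/s


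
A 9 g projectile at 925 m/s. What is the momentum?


p = m*v = 0.009*925 = 8.325 kg·m/s

8.325 kg·m/s


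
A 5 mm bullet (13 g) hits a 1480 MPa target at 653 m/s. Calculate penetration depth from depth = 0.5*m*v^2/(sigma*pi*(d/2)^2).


A = pi*(d/2)^2 = pi*(5/2)^2 = 19.635 mm^2
E = 0.5*m*v^2 = 0.5*0.013*653^2 = 2771.66 J
depth = E/(sigma*A) = 2771.66 J / (1480 MPa * 19.635 mm^2) = 2771.66/(1480 * 19.635) m = 0.095378 m ≈ 95.38 mm

95.38 mm


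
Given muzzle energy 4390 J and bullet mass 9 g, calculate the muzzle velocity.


v = sqrt(2*E/m) = sqrt(2*4390/0.009) = 987.7 m/s

987.7 m/s


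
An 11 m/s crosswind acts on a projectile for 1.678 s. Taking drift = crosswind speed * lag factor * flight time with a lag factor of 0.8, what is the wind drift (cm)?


drift = v_wind * lag * t = 11 * 0.8 * 1.678 = 14.7664 m ≈ 1477 cm

1477 cm


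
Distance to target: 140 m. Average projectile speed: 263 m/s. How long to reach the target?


t = d/v = 140/263 = 0.5323 s

0.5323 s


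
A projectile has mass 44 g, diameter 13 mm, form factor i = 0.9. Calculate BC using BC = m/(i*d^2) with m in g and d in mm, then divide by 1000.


BC = m/(i*d^2*1000) = 44/(0.9 * 13^2 * 1000) = 0.0002893

0.0002893


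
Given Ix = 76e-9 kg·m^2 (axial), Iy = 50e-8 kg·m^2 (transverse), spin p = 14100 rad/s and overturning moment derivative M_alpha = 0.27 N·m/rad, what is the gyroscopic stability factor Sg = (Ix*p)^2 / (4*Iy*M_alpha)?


Sg = Ix^2 * p^2 / (4 * Iy * M_alpha) = (76e-9)^2 * 14100^2 / (4 * 50e-8 * 0.27) = 2.127

2.127


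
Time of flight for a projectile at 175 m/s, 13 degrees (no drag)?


T = 2*v0*sin(theta)/g = 2*175*sin(13°)/9.81 = 8.026 s

8.026 s


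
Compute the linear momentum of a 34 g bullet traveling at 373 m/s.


p = m*v = 0.034*373 = 12.68 kg·m/s

12.68 kg·m/s


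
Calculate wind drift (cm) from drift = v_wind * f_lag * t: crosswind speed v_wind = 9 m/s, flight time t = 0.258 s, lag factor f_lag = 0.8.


drift = v_wind * lag * t = 9 * 0.8 * 0.258 = 1.8576 m ≈ 185.8 cm

185.8 cm


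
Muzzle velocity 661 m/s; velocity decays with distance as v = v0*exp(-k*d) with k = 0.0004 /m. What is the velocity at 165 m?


v = v0*exp(-k*d) = 661*exp(-0.0004*165) = 618.8 m/s

618.8 m/s


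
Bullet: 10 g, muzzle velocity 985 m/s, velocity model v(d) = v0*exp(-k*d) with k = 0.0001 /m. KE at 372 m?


v = v0*exp(-k*d) = 985*exp(-0.0001*372) = 949.031 m/s
E = 0.5*m*v^2 = 0.5*0.01*949.031^2 = 4503 J

4503 J


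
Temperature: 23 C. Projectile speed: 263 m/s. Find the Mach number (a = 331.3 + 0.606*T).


a = 331.3 + 0.606*(23) = 345.238 m/s
M = v/a = 263/345.238 = 0.7618

0.7618


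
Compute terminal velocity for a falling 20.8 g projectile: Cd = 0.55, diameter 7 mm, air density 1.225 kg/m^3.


A = pi*(d/2)^2 = pi*(7/2000)^2 = 3.84845e-05 m^2
vt = sqrt(2mg/(Cd*rho*A)) = sqrt(2*0.0208*9.81/(0.55 * 1.225 * 3.84845e-05)) = 125.5 m/s

125.5 m/s


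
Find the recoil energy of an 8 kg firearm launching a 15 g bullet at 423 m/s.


v_r = m_p*v_p/m_gun = 0.015*423/8 = 0.793125 m/s, E_r = 0.5*m_gun*v_r^2 = 0.5*8*0.793125^2 = 2.516 J

2.516 J


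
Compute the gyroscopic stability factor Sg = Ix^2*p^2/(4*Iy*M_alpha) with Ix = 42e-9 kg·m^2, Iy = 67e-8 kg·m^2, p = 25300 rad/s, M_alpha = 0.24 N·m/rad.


Sg = Ix^2 * p^2 / (4 * Iy * M_alpha) = (42e-9)^2 * 25300^2 / (4 * 67e-8 * 0.24) = 1.755

1.755


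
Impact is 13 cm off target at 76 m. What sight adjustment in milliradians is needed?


1 mrad subtends 1 cm per 10 m of range, so adj = error_cm / (dist_m / 10) = 13 / (76/10) = 1.711 mrad

1.711 mrad


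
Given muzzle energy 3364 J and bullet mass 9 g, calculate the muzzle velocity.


v = sqrt(2*E/m) = sqrt(2*3364/0.009) = 864.6 m/s

864.6 m/s


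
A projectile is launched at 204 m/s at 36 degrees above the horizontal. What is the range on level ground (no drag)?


R = v0^2 * sin(2*theta) / g = 204^2 * sin(2*36°) / 9.81 = 4035 m

4035 m


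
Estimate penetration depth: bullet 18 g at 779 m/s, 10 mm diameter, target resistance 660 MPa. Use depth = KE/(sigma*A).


A = pi*(d/2)^2 = pi*(10/2)^2 = 78.5398 mm^2
E = 0.5*m*v^2 = 0.5*0.018*779^2 = 5461.57 J
depth = E/(sigma*A) = 5461.57 J / (660 MPa * 78.5398 mm^2) = 5461.57/(660 * 78.5398) m = 0.105362 m ≈ 105.4 mm

105.4 mm


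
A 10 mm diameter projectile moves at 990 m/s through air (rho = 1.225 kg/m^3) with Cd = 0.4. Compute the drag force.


A = pi*(d/2)^2 = pi*(10/2000)^2 = 7.85398e-05 m^2
Fd = 0.5*Cd*rho*A*v^2 = 0.5*0.4*1.225*7.85398e-05*990^2 = 18.86 N

18.86 N


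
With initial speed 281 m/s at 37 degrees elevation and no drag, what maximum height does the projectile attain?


H = (v0*sin(theta))^2 / (2g) = (281*sin(37°))^2 / (2*9.81) = 1458 m

1458 m


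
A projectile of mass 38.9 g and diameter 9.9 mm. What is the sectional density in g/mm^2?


SD = m/d^2 = 38.9/9.9^2 = 0.3969 g/mm^2

0.3969 g/mm^2


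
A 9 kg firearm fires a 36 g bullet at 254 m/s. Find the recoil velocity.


v_recoil = m_p * v_p / m_gun = 0.036 * 254 / 9 = 1.016 m/s

1.016 m/s


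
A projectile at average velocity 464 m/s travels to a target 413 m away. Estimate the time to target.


t = d/v = 413/464 = 0.8901 s

0.8901 s


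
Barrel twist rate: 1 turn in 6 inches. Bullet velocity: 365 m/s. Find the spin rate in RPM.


twist_m = 6*0.0254 = 0.1524 m
spin = v/twist = 365/0.1524 = 2395.013 rev/s
RPM = spin*60 = 2395.013*60 ≈ 143701 RPM

143701 RPM


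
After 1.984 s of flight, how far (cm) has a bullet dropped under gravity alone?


drop = 0.5*g*t^2 = 0.5*9.81*1.984^2 = 19.3073 m ≈ 1931 cm

1931 cm


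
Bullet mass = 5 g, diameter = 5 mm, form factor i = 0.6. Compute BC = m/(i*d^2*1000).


BC = m/(i*d^2*1000) = 5/(0.6 * 5^2 * 1000) = 0.0003333

0.0003333


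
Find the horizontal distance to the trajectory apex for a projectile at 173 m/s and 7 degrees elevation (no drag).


R = v0^2*sin(2*theta)/g = 173^2*sin(2*7°)/9.81 = 738.071 m
apex_dist = R/2 = 738.071/2 = 369 m

369 m


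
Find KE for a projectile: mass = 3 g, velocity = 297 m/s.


E = 0.5*m*v^2 = 0.5*0.003*297^2 = 132.3 J

132.3 J


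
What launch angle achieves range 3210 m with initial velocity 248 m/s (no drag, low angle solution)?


sin(2*theta) = R*g/v0^2 = 3210*9.81/248^2 = 0.512001, theta = arcsin(0.512001)/2 = 15.4°

15.4 degrees


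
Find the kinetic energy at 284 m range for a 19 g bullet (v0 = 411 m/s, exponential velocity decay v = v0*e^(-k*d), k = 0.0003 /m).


v = v0*exp(-k*d) = 411*exp(-0.0003*284) = 377.433 m/s
E = 0.5*m*v^2 = 0.5*0.019*377.433^2 = 1353 J

1353 J


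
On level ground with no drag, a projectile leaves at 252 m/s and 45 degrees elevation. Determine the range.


R = v0^2 * sin(2*theta) / g = 252^2 * sin(2*45°) / 9.81 = 6473 m

6473 m


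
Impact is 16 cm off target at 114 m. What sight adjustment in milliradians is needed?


1 mrad subtends 1 cm per 10 m of range, so adj = error_cm / (dist_m / 10) = 16 / (114/10) = 1.404 mrad

1.404 mrad


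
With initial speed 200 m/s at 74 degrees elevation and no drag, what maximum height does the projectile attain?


H = (v0*sin(theta))^2 / (2g) = (200*sin(74°))^2 / (2*9.81) = 1884 m

1884 m


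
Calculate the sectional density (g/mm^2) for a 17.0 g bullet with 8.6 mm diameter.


SD = m/d^2 = 17.0/8.6^2 = 0.2299 g/mm^2

0.2299 g/mm^2


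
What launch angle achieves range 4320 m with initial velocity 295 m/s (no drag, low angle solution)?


sin(2*theta) = R*g/v0^2 = 4320*9.81/295^2 = 0.486977, theta = arcsin(0.486977)/2 = 14.57°

14.57 degrees


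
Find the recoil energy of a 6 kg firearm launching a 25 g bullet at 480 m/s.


v_r = m_p*v_p/m_gun = 0.025*480/6 = 2 m/s, E_r = 0.5*m_gun*v_r^2 = 0.5*6*2^2 = 12 J

12 J


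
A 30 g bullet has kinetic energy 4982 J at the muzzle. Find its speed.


v = sqrt(2*E/m) = sqrt(2*4982/0.03) = 576.3 m/s

576.3 m/s


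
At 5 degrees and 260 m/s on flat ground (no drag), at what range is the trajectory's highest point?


R = v0^2*sin(2*theta)/g = 260^2*sin(2*5°)/9.81 = 1196.6 m
apex_dist = R/2 = 1196.6/2 = 598.3 m

598.3 m


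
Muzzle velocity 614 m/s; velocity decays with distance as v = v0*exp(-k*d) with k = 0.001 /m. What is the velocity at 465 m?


v = v0*exp(-k*d) = 614*exp(-0.001*465) = 385.7 m/s

385.7 m/s


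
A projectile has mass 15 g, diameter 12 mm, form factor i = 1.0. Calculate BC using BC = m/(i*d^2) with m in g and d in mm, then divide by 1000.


BC = m/(i*d^2*1000) = 15/(1.0 * 12^2 * 1000) = 0.0001042

0.0001042


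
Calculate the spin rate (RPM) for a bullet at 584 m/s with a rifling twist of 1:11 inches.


twist_m = 11*0.0254 = 0.2794 m
spin = v/twist = 584/0.2794 = 2090.193 rev/s
RPM = spin*60 = 2090.193*60 ≈ 125412 RPM

125412 RPM


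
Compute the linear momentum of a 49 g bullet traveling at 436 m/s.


p = m*v = 0.049*436 = 21.36 kg·m/s

21.36 kg·m/s


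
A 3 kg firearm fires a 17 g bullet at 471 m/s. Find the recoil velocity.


v_recoil = m_p * v_p / m_gun = 0.017 * 471 / 3 = 2.669 m/s

2.669 m/s


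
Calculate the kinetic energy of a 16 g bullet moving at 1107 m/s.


E = 0.5*m*v^2 = 0.5*0.016*1107^2 = 9804 J

9804 J


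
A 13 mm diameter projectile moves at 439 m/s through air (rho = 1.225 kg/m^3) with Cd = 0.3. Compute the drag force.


A = pi*(d/2)^2 = pi*(13/2000)^2 = 1.32732e-04 m^2
Fd = 0.5*Cd*rho*A*v^2 = 0.5*0.3*1.225*1.32732e-04*439^2 = 4.7 N

4.7 N


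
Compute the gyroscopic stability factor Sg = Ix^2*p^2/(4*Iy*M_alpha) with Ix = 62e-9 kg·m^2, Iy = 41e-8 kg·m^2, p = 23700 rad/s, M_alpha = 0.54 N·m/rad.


Sg = Ix^2 * p^2 / (4 * Iy * M_alpha) = (62e-9)^2 * 23700^2 / (4 * 41e-8 * 0.54) = 2.438

2.438


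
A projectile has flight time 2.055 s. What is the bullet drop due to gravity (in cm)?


drop = 0.5*g*t^2 = 0.5*9.81*2.055^2 = 20.7139 m ≈ 2071 cm

2071 cm


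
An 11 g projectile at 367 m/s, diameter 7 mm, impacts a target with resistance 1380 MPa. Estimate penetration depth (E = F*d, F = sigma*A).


A = pi*(d/2)^2 = pi*(7/2)^2 = 38.4845 mm^2
E = 0.5*m*v^2 = 0.5*0.011*367^2 = 740.789 J
depth = E/(sigma*A) = 740.789 J / (1380 MPa * 38.4845 mm^2) = 740.789/(1380 * 38.4845) m = 0.0139486 m ≈ 13.95 mm

13.95 mm


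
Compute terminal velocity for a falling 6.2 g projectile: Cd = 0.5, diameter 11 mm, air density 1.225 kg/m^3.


A = pi*(d/2)^2 = pi*(11/2000)^2 = 9.50332e-05 m^2
vt = sqrt(2mg/(Cd*rho*A)) = sqrt(2*0.0062*9.81/(0.5 * 1.225 * 9.50332e-05)) = 45.71 m/s

45.71 m/s


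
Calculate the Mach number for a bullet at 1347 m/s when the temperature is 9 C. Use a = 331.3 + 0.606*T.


a = 331.3 + 0.606*(9) = 336.754 m/s
M = v/a = 1347/336.754 = 4

4


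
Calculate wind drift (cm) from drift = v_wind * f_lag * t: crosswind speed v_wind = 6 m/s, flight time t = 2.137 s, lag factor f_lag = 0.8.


drift = v_wind * lag * t = 6 * 0.8 * 2.137 = 10.2576 m ≈ 1026 cm

1026 cm


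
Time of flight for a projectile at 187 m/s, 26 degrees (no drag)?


T = 2*v0*sin(theta)/g = 2*187*sin(26°)/9.81 = 16.71 s

16.71 s


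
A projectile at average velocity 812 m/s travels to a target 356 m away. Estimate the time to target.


t = d/v = 356/812 = 0.4384 s

0.4384 s


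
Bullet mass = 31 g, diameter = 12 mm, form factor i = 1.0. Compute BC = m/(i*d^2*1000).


BC = m/(i*d^2*1000) = 31/(1.0 * 12^2 * 1000) = 0.0002153

0.0002153


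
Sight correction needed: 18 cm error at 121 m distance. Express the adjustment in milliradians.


1 mrad subtends 1 cm per 10 m of range, so adj = error_cm / (dist_m / 10) = 18 / (121/10) = 1.488 mrad

1.488 mrad


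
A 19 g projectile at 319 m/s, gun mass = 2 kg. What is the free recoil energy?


v_r = m_p*v_p/m_gun = 0.019*319/2 = 3.0305 m/s, E_r = 0.5*m_gun*v_r^2 = 0.5*2*3.0305^2 = 9.184 J

9.184 J


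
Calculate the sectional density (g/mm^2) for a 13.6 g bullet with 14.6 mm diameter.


SD = m/d^2 = 13.6/14.6^2 = 0.0638 g/mm^2

0.0638 g/mm^2


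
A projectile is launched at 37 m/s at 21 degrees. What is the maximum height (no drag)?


H = (v0*sin(theta))^2 / (2g) = (37*sin(21°))^2 / (2*9.81) = 8.961 m

8.961 m


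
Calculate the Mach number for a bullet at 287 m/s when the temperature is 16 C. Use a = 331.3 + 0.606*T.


a = 331.3 + 0.606*(16) = 340.996 m/s
M = v/a = 287/340.996 = 0.8417

0.8417


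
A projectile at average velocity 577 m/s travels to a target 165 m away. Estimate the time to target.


t = d/v = 165/577 = 0.286 s

0.286 s


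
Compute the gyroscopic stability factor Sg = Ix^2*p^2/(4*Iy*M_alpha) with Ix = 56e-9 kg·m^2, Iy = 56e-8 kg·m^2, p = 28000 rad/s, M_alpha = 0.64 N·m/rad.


Sg = Ix^2 * p^2 / (4 * Iy * M_alpha) = (56e-9)^2 * 28000^2 / (4 * 56e-8 * 0.64) = 1.715

1.715


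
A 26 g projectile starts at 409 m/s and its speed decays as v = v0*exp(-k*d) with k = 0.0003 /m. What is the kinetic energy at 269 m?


v = v0*exp(-k*d) = 409*exp(-0.0003*269) = 377.29 m/s
E = 0.5*m*v^2 = 0.5*0.026*377.29^2 = 1851 J

1851 J


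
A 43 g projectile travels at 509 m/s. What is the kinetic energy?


E = 0.5*m*v^2 = 0.5*0.043*509^2 = 5570 J

5570 J


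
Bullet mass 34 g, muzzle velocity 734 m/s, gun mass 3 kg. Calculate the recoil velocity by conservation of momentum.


v_recoil = m_p * v_p / m_gun = 0.034 * 734 / 3 = 8.319 m/s

8.319 m/s


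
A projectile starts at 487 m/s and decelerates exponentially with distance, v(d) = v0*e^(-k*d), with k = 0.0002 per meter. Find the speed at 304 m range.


v = v0*exp(-k*d) = 487*exp(-0.0002*304) = 458.3 m/s

458.3 m/s


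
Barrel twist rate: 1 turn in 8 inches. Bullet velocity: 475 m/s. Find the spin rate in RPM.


twist_m = 8*0.0254 = 0.2032 m
spin = v/twist = 475/0.2032 = 2337.598 rev/s
RPM = spin*60 = 2337.598*60 ≈ 140256 RPM

140256 RPM


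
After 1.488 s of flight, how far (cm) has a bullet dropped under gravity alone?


drop = 0.5*g*t^2 = 0.5*9.81*1.488^2 = 10.8604 m ≈ 1086 cm

1086 cm


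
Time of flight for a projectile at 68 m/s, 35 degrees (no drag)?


T = 2*v0*sin(theta)/g = 2*68*sin(35°)/9.81 = 7.952 s

7.952 s


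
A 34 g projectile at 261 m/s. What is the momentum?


p = m*v = 0.034*261 = 8.874 kg·m/s

8.874 kg·m/s


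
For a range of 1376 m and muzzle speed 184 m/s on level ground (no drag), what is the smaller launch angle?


sin(2*theta) = R*g/v0^2 = 1376*9.81/184^2 = 0.398705, theta = arcsin(0.398705)/2 = 11.75°

11.75 degrees


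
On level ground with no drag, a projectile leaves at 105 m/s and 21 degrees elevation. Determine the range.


R = v0^2 * sin(2*theta) / g = 105^2 * sin(2*21°) / 9.81 = 752 m

752 m


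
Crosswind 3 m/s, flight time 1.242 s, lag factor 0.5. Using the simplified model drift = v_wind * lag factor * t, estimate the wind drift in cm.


drift = v_wind * lag * t = 3 * 0.5 * 1.242 = 1.863 m ≈ 186.3 cm

186.3 cm


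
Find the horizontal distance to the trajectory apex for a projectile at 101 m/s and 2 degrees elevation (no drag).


R = v0^2*sin(2*theta)/g = 101^2*sin(2*2°)/9.81 = 72.5368 m
apex_dist = R/2 = 72.5368/2 = 36.27 m

36.27 m
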